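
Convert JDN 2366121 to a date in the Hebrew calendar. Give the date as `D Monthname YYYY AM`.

3 Adar 5526 AM

The Gregorian equivalent of JDN 2366121 is 12 February 1766.
In the Hebrew calendar that day is 3 Adar 5526 AM.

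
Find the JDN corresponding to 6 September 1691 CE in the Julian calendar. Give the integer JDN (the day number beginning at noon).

2338944

In the Gregorian calendar the same day is 16 September 1691.
JDN 2451545 is 1 January 2000 CE (Gregorian); the target day is −112601 days from there, so JDN = 2338944.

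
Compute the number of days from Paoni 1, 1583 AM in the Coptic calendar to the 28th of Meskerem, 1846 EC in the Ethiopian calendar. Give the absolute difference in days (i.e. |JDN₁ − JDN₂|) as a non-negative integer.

First date → JDN 2403125; second date → JDN 2398134.
The interval is |2403125 − 2398134| = 4991 days.

4991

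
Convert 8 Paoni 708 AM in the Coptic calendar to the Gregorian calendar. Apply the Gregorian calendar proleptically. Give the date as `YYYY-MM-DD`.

Both dates share Julian Day Number 2083539; in the Gregorian calendar that is 7 June 992 CE.

0992-06-07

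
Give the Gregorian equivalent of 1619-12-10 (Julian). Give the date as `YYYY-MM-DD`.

For dates in this range the Gregorian date is 10 days ahead of the Julian.
10 December 1619 Julian + 10 days → 20 December 1619 Gregorian.

1619-12-20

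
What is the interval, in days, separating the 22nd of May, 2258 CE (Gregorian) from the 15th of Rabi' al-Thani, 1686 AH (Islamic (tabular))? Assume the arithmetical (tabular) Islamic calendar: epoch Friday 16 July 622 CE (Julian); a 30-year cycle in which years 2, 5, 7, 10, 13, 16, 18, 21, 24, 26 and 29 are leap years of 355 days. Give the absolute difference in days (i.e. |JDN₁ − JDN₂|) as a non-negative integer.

268

JDN of the first date = 2545919.
JDN of the second date = 2545651.
|2545651 − 2545919| = 268.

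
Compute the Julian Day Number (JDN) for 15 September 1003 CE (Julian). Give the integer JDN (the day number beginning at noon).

Equivalently 21 September 1003 (proleptic Gregorian).
JDN 2299161 is 15 October 1582 CE (Gregorian); the target day is −211500 days from there, so JDN = 2087661.

2087661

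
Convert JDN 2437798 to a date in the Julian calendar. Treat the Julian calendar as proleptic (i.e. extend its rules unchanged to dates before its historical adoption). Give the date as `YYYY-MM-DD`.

1962-04-30

The Gregorian equivalent of JDN 2437798 is 13 May 1962.
In the Julian calendar that day is 1962-04-30.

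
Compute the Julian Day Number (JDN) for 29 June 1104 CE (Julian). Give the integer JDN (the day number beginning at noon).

2124474

In the proleptic Gregorian calendar the same day is 6 July 1104.
JDN 2299161 is 15 October 1582 CE (Gregorian); the target day is −174687 days from there, so JDN = 2124474.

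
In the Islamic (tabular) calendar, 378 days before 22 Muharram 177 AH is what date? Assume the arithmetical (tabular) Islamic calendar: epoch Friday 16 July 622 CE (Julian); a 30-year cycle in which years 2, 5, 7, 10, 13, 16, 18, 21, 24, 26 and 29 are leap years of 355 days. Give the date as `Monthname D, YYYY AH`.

Dhu al-Hijjah 28, 175 AH

The starting date is JDN 2010830; 2010830 − 378 = 2010452.
JDN 2010452 corresponds to Dhu al-Hijjah 28, 175 AH.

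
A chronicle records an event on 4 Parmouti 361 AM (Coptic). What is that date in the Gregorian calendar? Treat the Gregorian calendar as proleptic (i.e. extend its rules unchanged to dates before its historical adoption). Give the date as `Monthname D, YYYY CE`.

Both dates share Julian Day Number 1956733; in the Gregorian calendar that is 2 April 645 CE.

April 2, 645 CE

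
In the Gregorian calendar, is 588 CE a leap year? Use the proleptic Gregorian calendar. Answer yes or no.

yes

588 is divisible by 4 and not by 100, so it is a leap year.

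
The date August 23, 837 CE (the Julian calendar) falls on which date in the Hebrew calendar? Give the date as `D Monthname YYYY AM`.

Julian Day Number of the source date = 2027007.
Converting JDN 2027007 to the Hebrew calendar gives 18 Elul 4597 AM.

18 Elul 4597 AM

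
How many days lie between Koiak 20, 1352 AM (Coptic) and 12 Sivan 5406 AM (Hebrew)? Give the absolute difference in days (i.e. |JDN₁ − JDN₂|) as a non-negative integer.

JDN of the first date = 2318592.
JDN of the second date = 2322395.
|2322395 − 2318592| = 3803.

3803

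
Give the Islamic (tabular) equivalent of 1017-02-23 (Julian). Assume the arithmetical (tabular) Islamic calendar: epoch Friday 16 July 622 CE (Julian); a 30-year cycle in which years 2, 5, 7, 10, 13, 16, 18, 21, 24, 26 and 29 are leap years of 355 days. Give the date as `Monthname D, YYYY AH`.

Ramadan 23, 407 AH

Both dates share Julian Day Number 2092571; in the tabular Islamic calendar that is 23 Ramadan 407 AH.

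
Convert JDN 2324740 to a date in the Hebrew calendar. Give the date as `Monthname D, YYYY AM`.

Cheshvan 24, 5413 AM

The Gregorian equivalent of JDN 2324740 is 26 October 1652.
In the Hebrew calendar that day is Cheshvan 24, 5413 AM.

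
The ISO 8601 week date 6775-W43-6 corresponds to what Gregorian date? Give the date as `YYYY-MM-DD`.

6775-10-25

ISO week 1 of 6775 is the week containing the first Thursday of 6775.
Week 43, day 6 (Saturday) lands on 6775-10-25.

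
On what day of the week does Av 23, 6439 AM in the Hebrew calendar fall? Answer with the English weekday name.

Thursday

In the Gregorian calendar this is 21 August 2679 (JDN 2699777).
Since JDN mod 7 = 3 (0 = Monday), the day is Thursday.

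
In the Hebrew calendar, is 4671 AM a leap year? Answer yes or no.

no

Hebrew year 4671 is year 16 of its 19-year Metonic cycle; leap years are at positions 3, 6, 8, 11, 14, 17, 19, so it is a common year (12 months).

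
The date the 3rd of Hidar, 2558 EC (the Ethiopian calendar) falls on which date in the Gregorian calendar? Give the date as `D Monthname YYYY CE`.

Julian Day Number of the source date = 2658227.
Converting JDN 2658227 to the Gregorian calendar gives 16 November 2565 CE.

16 November 2565 CE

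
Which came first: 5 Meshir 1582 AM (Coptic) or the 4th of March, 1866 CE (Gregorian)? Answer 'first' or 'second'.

Converting both to JDN: 2402644 vs 2402665; the smaller is the first.

first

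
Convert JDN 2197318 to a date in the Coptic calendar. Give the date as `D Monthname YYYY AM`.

The proleptic Gregorian equivalent of JDN 2197318 is 14 December 1303.
In the Coptic calendar that day is 9 Koiak 1020 AM.

9 Koiak 1020 AM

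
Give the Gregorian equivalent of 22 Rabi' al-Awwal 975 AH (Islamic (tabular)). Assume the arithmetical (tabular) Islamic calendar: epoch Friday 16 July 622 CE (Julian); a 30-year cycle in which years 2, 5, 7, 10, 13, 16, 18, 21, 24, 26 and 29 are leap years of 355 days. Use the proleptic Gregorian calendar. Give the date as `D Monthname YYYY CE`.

6 October 1567 CE

Both dates share Julian Day Number 2293673; in the Gregorian calendar that is 6 October 1567 CE.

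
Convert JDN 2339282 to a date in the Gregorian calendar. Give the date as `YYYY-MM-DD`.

JDN 2451545 is 1 Jan 2000; 2339282 is −112263 days from there.

1692-08-19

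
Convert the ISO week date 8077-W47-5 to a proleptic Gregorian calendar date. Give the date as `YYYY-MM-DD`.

ISO week 1 of 8077 is the week containing the first Thursday of 8077.
Week 47, day 5 (Friday) lands on 8077-11-26.

8077-11-26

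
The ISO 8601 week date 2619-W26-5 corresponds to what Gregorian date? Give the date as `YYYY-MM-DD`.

ISO week 1 of 2619 is the week containing the first Thursday of 2619.
Week 26, day 5 (Friday) lands on 2619-07-02.

2619-07-02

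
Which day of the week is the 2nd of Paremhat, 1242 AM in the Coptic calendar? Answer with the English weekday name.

In the proleptic Gregorian calendar this is 8 March 1526 (JDN 2278486).
2278486 ≡ 0 (mod 7); counting from Monday = 0 gives Monday.

Monday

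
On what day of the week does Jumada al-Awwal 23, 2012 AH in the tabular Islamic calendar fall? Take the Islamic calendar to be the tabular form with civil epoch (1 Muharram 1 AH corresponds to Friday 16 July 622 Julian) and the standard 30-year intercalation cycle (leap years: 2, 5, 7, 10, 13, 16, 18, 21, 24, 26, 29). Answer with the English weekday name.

Monday

In the Gregorian calendar this is 17 January 2574 (JDN 2661211).
2661211 ≡ 0 (mod 7); counting from Monday = 0 gives Monday.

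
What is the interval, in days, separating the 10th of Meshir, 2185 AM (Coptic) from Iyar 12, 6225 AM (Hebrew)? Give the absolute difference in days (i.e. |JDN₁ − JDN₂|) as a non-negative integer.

1384

First date → JDN 2622895; second date → JDN 2621511.
The interval is |2622895 − 2621511| = 1384 days.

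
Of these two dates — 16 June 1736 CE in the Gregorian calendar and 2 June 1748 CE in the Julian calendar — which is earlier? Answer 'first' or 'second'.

The two dates have Julian Day Numbers 2355288 and 2359668 respectively.
Since 2355288 < 2359668, the first date comes first.

first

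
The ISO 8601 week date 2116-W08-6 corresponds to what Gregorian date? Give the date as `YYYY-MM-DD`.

2116-02-22

ISO week 1 of 2116 is the week containing the first Thursday of 2116.
Week 8, day 6 (Saturday) lands on 2116-02-22.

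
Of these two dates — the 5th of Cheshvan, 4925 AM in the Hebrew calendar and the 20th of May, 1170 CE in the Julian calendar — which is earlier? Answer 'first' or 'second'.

The two dates have Julian Day Numbers 2146505 and 2148540 respectively.
Since 2146505 < 2148540, the first date comes first.

first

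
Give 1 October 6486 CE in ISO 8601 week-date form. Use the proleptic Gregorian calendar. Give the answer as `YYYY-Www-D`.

The weekday is Tuesday (ISO weekday 2).
That Tuesday belongs to ISO week 40 of ISO year 6486.

6486-W40-2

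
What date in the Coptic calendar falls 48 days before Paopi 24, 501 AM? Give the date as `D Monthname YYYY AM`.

6 Thout 501 AM

Counting 48 days back from JDN 2007708 reaches JDN 2007660, which is 6 Thout 501 AM.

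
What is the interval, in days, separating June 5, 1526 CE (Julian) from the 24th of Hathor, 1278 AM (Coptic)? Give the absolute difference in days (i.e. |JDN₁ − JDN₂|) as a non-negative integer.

First date → JDN 2278585; second date → JDN 2291537.
The interval is |2278585 − 2291537| = 12952 days.

12952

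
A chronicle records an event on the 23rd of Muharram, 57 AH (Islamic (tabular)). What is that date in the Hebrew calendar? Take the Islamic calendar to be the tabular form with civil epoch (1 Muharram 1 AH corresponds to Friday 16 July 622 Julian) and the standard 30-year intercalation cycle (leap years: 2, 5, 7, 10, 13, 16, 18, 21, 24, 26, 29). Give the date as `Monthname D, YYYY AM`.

Julian Day Number of the source date = 1968307.
Converting JDN 1968307 to the Hebrew calendar gives 24 Kislev 4437 AM.

Kislev 24, 4437 AM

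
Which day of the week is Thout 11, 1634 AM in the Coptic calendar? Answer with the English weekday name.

Friday

In the Gregorian calendar this is 21 September 1917 (JDN 2421493).
JDN 2421493 mod 7 = 4, and JDN 0 was a Monday, so this is a Friday.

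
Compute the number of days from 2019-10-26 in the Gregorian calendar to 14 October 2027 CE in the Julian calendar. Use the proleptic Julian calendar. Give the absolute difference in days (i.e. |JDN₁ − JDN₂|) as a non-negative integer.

2923

First date → JDN 2458783; second date → JDN 2461706.
The interval is |2458783 − 2461706| = 2923 days.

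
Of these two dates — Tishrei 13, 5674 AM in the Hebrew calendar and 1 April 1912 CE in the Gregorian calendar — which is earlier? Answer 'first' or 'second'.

The two dates have Julian Day Numbers 2420055 and 2419494 respectively.
Since 2419494 < 2420055, the second date comes first.

second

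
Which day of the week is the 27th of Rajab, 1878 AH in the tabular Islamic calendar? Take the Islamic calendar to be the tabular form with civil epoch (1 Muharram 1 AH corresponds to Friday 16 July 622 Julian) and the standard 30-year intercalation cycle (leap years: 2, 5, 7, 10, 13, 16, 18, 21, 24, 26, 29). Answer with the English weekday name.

In the Gregorian calendar this is 17 March 2444 (JDN 2613789).
Since JDN mod 7 = 3 (0 = Monday), the day is Thursday.

Thursday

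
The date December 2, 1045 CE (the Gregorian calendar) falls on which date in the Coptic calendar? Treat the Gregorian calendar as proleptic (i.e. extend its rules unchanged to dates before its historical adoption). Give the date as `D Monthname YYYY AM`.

30 Hathor 762 AM

Both dates share Julian Day Number 2103074; in the Coptic calendar that is 30 Hathor 762 AM.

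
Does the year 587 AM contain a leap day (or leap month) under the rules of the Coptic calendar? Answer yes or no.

yes

587 mod 4 = 3; in the Coptic calendar a year is leap when year mod 4 = 3, so it is a leap year.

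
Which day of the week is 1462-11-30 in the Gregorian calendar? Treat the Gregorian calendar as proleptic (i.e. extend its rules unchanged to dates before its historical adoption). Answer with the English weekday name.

Since JDN mod 7 = 6 (0 = Monday), the day is Sunday.

Sunday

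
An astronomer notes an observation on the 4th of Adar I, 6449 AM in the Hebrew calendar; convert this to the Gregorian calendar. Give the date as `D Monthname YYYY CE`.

16 February 2689 CE

Julian Day Number of the source date = 2703244.
Converting JDN 2703244 to the Gregorian calendar gives 16 February 2689 CE.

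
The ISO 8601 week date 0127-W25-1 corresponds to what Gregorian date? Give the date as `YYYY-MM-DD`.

ISO week 1 of 127 is the week containing the first Thursday of 127.
Week 25, day 1 (Monday) lands on 0127-06-16.

0127-06-16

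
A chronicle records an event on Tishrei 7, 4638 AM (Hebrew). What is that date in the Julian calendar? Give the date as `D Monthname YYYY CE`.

18 September 877 CE

Julian Day Number of the source date = 2041643.
Converting JDN 2041643 to the Julian calendar gives 18 September 877 CE.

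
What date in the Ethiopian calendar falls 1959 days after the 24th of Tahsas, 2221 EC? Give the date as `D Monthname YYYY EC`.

Counting 1959 days forward from JDN 2535189 reaches JDN 2537148, which is 7 Ginbot 2226 EC.

7 Ginbot 2226 EC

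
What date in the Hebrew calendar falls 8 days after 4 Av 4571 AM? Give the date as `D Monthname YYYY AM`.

The starting date is JDN 2017484; 2017484 + 8 = 2017492.
JDN 2017492 corresponds to 12 Av 4571 AM.

12 Av 4571 AM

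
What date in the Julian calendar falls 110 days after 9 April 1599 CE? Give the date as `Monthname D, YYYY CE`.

July 28, 1599 CE

The starting date is JDN 2305191; 2305191 + 110 = 2305301.
JDN 2305301 corresponds to July 28, 1599 CE.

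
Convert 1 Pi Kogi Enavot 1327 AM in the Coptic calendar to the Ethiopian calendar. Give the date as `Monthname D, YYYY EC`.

The source date corresponds to 3 September 1611 in the Gregorian calendar (JDN 2309711).
That day falls on 1 Pagume 1603 EC in the Ethiopian calendar.

Pagume 1, 1603 EC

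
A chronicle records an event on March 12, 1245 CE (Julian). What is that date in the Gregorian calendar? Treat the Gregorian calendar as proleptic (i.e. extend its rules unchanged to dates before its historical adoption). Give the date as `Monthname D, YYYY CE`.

The Julian–Gregorian offset here is 7 days (Julian trailing).
12 March 1245 Julian + 7 days → 19 March 1245 Gregorian.

March 19, 1245 CE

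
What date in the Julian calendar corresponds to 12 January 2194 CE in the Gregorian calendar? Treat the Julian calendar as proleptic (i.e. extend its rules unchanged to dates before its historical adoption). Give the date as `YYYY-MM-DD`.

2193-12-29

At this point the Julian calendar is 14 days behind the Gregorian.
12 January 2194 Gregorian − 14 days → 29 December 2193 Julian.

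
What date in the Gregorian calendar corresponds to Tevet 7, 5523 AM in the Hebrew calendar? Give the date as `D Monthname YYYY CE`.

Both dates share Julian Day Number 2364974; in the Gregorian calendar that is 23 December 1762 CE.

23 December 1762 CE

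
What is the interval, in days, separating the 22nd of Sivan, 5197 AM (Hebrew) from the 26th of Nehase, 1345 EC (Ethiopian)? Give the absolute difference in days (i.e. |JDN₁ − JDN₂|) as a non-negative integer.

First date → JDN 2246068; second date → JDN 2215472.
The interval is |2246068 − 2215472| = 30596 days.

30596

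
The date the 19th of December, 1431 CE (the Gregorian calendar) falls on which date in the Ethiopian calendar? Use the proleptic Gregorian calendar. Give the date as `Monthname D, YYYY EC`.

Julian Day Number of the source date = 2244074.
Converting JDN 2244074 to the Ethiopian calendar gives 13 Tahsas 1424 EC.

Tahsas 13, 1424 EC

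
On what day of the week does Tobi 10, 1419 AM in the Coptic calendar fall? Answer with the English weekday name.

Tuesday

This is JDN 2343083 (16 January 1703 Gregorian).
Since JDN mod 7 = 1 (0 = Monday), the day is Tuesday.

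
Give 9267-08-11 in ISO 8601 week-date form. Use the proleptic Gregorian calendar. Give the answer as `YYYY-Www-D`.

9267-W32-4

The weekday is Thursday (ISO weekday 4).
That Thursday belongs to ISO week 32 of ISO year 9267.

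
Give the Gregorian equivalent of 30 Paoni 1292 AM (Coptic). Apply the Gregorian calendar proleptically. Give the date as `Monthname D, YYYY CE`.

Julian Day Number of the source date = 2296867.
Converting JDN 2296867 to the Gregorian calendar gives 4 July 1576 CE.

July 4, 1576 CE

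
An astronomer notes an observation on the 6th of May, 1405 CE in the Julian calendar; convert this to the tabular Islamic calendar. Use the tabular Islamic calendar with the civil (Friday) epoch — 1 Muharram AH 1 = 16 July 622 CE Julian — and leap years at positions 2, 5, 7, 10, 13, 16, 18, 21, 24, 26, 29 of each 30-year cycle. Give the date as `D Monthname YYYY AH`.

Julian Day Number of the source date = 2234360.
Converting JDN 2234360 to the tabular Islamic calendar gives 6 Dhu al-Qa'dah 807 AH.

6 Dhu al-Qa'dah 807 AH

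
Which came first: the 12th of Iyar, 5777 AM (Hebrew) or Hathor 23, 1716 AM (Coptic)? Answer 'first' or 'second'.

Converting both to JDN: 2457882 vs 2451516; the smaller is the second.

second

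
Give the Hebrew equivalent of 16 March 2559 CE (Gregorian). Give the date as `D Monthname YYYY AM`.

5 Adar II 6319 AM

Both dates share Julian Day Number 2655790; in the Hebrew calendar that is 5 Adar II 6319 AM.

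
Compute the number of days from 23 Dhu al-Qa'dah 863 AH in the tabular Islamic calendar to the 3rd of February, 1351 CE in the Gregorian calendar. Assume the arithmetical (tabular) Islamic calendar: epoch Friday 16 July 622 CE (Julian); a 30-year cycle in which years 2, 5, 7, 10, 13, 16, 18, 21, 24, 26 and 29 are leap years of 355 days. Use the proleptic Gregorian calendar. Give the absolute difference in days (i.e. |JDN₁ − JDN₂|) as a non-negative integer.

JDN of the first date = 2254221.
JDN of the second date = 2214536.
|2214536 − 2254221| = 39685.

39685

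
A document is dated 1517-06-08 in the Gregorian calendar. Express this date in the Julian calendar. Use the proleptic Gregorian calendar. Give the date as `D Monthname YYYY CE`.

The Julian–Gregorian offset here is 10 days (Julian trailing).
8 June 1517 Gregorian − 10 days → 29 May 1517 Julian.

29 May 1517 CE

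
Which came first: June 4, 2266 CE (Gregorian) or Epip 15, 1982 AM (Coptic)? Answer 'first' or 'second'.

first

The two dates have Julian Day Numbers 2548854 and 2548904 respectively.
Since 2548854 < 2548904, the first date comes first.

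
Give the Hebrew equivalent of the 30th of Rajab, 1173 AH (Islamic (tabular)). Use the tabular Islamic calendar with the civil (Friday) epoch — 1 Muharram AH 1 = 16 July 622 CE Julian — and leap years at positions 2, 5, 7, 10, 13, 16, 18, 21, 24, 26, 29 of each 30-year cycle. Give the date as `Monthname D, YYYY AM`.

Nisan 1, 5520 AM

Both dates share Julian Day Number 2363964; in the Hebrew calendar that is 1 Nisan 5520 AM.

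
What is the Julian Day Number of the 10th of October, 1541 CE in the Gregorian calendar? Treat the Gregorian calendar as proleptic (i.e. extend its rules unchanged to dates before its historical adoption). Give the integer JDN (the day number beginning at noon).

JDN 2299161 is 15 October 1582 CE (Gregorian); the target day is −14980 days from there, so JDN = 2284181.

2284181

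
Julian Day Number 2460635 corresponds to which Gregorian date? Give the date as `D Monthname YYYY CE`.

Counting from JDN 2299161 = 15 Oct 1582 gives an offset of 161474 days.

20 November 2024 CE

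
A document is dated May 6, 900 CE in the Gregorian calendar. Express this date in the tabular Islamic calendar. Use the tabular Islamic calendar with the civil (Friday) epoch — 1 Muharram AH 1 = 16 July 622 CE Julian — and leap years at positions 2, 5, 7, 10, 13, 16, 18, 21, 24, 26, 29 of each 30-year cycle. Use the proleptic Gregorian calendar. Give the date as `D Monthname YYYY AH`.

27 Rabi' al-Thani 287 AH

Both dates share Julian Day Number 2049904; in the tabular Islamic calendar that is 27 Rabi' al-Thani 287 AH.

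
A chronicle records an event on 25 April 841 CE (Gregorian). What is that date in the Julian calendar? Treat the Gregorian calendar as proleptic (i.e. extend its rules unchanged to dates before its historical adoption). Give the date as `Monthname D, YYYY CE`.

For dates in this range the Gregorian date is 4 days ahead of the Julian.
25 April 841 Gregorian − 4 days → 21 April 841 Julian.

April 21, 841 CE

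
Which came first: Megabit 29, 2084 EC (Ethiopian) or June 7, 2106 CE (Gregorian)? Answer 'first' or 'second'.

first

The two dates have Julian Day Numbers 2485245 and 2490418 respectively.
Since 2485245 < 2490418, the first date comes first.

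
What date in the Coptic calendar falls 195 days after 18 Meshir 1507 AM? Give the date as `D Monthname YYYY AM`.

JDN of 18 Meshir 1507 AM = 2375263.
2375263 + 195 = 2375458.
JDN 2375458 in the Coptic calendar is 3 Pi Kogi Enavot 1507 AM.

3 Pi Kogi Enavot 1507 AM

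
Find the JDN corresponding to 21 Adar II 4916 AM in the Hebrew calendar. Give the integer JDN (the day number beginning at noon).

Equivalently 22 March 1156 (proleptic Gregorian).
JDN 2299161 is 15 October 1582 CE (Gregorian); the target day is −155800 days from there, so JDN = 2143361.

2143361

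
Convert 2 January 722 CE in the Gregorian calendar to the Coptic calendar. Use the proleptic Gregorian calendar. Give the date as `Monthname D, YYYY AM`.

Tobi 3, 438 AM

Both dates share Julian Day Number 1984766; in the Coptic calendar that is 3 Tobi 438 AM.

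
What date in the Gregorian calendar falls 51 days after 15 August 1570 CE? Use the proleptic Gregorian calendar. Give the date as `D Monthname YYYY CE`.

5 October 1570 CE

The starting date is JDN 2294717; 2294717 + 51 = 2294768.
JDN 2294768 corresponds to 5 October 1570 CE.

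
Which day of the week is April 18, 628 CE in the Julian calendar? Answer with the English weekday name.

This is JDN 1950543 (21 April 628 Gregorian).
JDN 1950543 mod 7 = 0, and JDN 0 was a Monday, so this is a Monday.

Monday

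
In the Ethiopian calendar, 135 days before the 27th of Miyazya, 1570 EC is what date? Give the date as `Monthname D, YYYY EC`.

Tahsas 12, 1570 EC

Counting 135 days back from JDN 2297534 reaches JDN 2297399, which is Tahsas 12, 1570 EC.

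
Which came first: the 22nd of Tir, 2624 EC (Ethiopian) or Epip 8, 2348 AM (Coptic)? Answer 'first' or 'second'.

The two dates have Julian Day Numbers 2682413 and 2682579 respectively.
Since 2682413 < 2682579, the first date comes first.

first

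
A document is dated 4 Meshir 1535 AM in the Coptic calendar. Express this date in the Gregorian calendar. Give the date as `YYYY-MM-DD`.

1819-02-10

Both dates share Julian Day Number 2385476; in the Gregorian calendar that is 10 February 1819 CE.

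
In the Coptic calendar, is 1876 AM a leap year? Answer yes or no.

1876 mod 4 = 0; in the Coptic calendar a year is leap when year mod 4 = 3, so it is a common year.

no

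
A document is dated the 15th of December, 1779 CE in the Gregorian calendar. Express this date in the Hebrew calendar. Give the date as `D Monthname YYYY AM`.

6 Tevet 5540 AM

Julian Day Number of the source date = 2371175.
Converting JDN 2371175 to the Hebrew calendar gives 6 Tevet 5540 AM.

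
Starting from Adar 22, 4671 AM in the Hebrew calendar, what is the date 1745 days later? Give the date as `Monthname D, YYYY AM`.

The starting date is JDN 2053854; 2053854 + 1745 = 2055599.
JDN 2055599 corresponds to Kislev 25, 4676 AM.

Kislev 25, 4676 AM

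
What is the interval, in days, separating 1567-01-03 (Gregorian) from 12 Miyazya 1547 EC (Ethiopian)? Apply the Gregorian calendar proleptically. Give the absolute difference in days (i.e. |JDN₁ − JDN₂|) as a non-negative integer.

JDN of the first date = 2293397.
JDN of the second date = 2289118.
|2289118 − 2293397| = 4279.

4279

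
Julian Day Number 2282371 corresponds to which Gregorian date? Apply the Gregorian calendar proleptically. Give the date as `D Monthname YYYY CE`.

Counting from JDN 2299161 = 15 Oct 1582 gives an offset of -16790 days.

26 October 1536 CE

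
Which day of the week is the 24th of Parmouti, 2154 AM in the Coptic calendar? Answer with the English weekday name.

In the Gregorian calendar this is 5 May 2438 (JDN 2611646).
Since JDN mod 7 = 2 (0 = Monday), the day is Wednesday.

Wednesday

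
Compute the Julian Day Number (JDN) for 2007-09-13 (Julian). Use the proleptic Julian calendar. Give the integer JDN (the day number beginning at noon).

Equivalently 26 September 2007 (Gregorian).
JDN 2400001 is 17 November 1858 CE (Gregorian), MJD 0; the target day is +54369 days from there, so JDN = 2454370.

2454370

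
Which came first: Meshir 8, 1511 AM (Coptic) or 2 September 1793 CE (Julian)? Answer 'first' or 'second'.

Converting both to JDN: 2376714 vs 2376196; the smaller is the second.

second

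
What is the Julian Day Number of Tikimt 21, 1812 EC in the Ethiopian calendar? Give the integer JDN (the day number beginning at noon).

In the Gregorian calendar the same day is 31 October 1819.
JDN 2299161 is 15 October 1582 CE (Gregorian); the target day is +86578 days from there, so JDN = 2385739.

2385739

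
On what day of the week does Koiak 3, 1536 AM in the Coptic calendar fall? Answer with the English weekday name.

In the Gregorian calendar this is 12 December 1819 (JDN 2385781).
2385781 ≡ 6 (mod 7); counting from Monday = 0 gives Sunday.

Sunday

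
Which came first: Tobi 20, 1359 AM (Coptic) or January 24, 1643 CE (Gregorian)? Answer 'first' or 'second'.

second

Converting both to JDN: 2321178 vs 2321177; the smaller is the second.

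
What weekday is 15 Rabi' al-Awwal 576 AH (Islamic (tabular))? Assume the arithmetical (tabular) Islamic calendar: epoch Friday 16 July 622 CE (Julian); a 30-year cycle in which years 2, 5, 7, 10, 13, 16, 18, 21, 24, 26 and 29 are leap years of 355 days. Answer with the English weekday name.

Saturday

In the proleptic Gregorian calendar this is 16 August 1180 (JDN 2152274).
JDN 2152274 mod 7 = 5, and JDN 0 was a Monday, so this is a Saturday.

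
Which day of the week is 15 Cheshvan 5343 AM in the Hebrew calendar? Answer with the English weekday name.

Equivalently 10 November 1582 Gregorian, JDN 2299187.
2299187 ≡ 2 (mod 7); counting from Monday = 0 gives Wednesday.

Wednesday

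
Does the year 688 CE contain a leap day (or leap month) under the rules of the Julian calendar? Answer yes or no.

yes

688 mod 4 = 0, so it is a leap year in the Julian calendar.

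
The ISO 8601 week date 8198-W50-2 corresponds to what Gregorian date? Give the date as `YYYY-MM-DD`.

ISO week 1 of 8198 is the week containing the first Thursday of 8198.
Week 50, day 2 (Tuesday) lands on 8198-12-11.

8198-12-11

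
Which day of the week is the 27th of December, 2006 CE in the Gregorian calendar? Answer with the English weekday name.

2454097 ≡ 2 (mod 7); counting from Monday = 0 gives Wednesday.

Wednesday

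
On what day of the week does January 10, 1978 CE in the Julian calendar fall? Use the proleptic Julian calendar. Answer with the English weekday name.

In the Gregorian calendar this is 23 January 1978 (JDN 2443532).
Since JDN mod 7 = 0 (0 = Monday), the day is Monday.

Monday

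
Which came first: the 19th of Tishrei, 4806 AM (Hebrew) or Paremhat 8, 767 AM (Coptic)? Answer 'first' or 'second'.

first

The two dates have Julian Day Numbers 2103019 and 2104998 respectively.
Since 2103019 < 2104998, the first date comes first.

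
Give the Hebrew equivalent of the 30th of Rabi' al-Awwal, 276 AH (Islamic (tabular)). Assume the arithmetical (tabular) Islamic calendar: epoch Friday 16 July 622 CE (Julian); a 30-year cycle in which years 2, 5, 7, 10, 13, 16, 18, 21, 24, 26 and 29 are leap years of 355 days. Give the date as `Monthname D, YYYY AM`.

The source date corresponds to 6 August 889 in the proleptic Gregorian calendar (JDN 2045979).
That day falls on 2 Elul 4649 AM in the Hebrew calendar.

Elul 2, 4649 AM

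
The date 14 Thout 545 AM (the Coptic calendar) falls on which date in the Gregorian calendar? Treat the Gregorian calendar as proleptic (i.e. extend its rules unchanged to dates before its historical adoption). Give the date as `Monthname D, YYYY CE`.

Both dates share Julian Day Number 2023739; in the Gregorian calendar that is 15 September 828 CE.

September 15, 828 CE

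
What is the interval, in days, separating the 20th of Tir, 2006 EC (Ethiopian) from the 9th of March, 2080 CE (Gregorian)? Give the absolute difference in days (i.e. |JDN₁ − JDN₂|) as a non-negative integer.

JDN of the first date = 2456686.
JDN of the second date = 2480833.
|2480833 − 2456686| = 24147.

24147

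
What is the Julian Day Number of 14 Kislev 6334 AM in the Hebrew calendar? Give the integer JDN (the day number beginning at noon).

Equivalently 9 December 2573 (Gregorian).
JDN 2299161 is 15 October 1582 CE (Gregorian); the target day is +362011 days from there, so JDN = 2661172.

2661172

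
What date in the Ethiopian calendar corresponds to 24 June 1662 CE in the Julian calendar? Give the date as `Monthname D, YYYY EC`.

The source date corresponds to 4 July 1662 in the Gregorian calendar (JDN 2328278).
That day falls on 30 Sene 1654 EC in the Ethiopian calendar.

Sene 30, 1654 EC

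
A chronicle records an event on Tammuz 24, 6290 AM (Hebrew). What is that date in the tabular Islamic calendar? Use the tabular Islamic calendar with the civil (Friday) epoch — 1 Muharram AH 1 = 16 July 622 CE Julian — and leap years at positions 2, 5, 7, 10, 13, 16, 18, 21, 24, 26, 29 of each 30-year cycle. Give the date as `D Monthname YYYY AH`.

25 Rajab 1967 AH

Both dates share Julian Day Number 2645326; in the tabular Islamic calendar that is 25 Rajab 1967 AH.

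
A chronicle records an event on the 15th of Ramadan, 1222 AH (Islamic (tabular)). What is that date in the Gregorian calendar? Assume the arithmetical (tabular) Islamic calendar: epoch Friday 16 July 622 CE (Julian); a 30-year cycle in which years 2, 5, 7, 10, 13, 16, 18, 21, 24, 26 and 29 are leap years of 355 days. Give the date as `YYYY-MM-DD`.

Julian Day Number of the source date = 2381372.
Converting JDN 2381372 to the Gregorian calendar gives 16 November 1807 CE.

1807-11-16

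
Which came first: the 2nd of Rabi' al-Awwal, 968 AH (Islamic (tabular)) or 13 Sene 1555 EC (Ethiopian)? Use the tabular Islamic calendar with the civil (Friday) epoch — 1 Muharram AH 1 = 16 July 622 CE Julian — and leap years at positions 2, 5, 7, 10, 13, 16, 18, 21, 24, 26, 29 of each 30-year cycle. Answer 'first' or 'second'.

first

The two dates have Julian Day Numbers 2291173 and 2292101 respectively.
Since 2291173 < 2292101, the first date comes first.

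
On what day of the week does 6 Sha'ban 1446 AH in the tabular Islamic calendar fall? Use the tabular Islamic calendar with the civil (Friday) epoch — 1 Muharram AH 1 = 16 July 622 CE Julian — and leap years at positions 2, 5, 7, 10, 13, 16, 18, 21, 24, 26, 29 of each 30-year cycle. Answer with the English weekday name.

Wednesday

This is JDN 2460712 (5 February 2025 Gregorian).
2460712 ≡ 2 (mod 7); counting from Monday = 0 gives Wednesday.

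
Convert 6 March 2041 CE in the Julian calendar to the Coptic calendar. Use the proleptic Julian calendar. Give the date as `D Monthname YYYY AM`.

10 Paremhat 1757 AM

Julian Day Number of the source date = 2466598.
Converting JDN 2466598 to the Coptic calendar gives 10 Paremhat 1757 AM.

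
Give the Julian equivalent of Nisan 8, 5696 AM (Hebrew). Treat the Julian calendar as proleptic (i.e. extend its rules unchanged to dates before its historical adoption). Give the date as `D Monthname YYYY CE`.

Both dates share Julian Day Number 2428259; in the Julian calendar that is 18 March 1936 CE.

18 March 1936 CE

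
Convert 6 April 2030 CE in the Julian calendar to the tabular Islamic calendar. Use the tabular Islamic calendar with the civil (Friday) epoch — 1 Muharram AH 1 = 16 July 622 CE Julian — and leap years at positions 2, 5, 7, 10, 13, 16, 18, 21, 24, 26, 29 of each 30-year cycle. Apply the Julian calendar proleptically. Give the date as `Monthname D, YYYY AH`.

Julian Day Number of the source date = 2462611.
Converting JDN 2462611 to the tabular Islamic calendar gives 15 Dhu al-Hijjah 1451 AH.

Dhu al-Hijjah 15, 1451 AH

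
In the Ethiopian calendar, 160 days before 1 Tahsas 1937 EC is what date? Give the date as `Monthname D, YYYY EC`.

JDN of 1 Tahsas 1937 EC = 2431435.
2431435 − 160 = 2431275.
JDN 2431275 in the Ethiopian calendar is Sene 26, 1936 EC.

Sene 26, 1936 EC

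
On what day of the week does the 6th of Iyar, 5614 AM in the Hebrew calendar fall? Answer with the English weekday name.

Thursday

Equivalently 4 May 1854 Gregorian, JDN 2398343.
Since JDN mod 7 = 3 (0 = Monday), the day is Thursday.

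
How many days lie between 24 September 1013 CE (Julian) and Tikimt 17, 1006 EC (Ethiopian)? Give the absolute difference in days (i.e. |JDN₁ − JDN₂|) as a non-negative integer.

First date → JDN 2091323; second date → JDN 2091343.
The interval is |2091323 − 2091343| = 20 days.

20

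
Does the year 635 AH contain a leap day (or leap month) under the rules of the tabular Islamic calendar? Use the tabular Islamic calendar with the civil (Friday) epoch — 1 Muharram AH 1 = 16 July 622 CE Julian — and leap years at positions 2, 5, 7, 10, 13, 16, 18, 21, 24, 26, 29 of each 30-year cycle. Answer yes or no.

Year 635 AH is year 5 of its 30-year cycle; leap positions are 2, 5, 7, 10, 13, 16, 18, 21, 24, 26, 29, so it is a leap year (355 days).

yes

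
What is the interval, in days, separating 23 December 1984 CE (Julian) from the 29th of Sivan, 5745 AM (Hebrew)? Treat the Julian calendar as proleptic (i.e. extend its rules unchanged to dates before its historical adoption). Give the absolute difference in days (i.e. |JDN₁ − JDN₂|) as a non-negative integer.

164

JDN of the first date = 2446071.
JDN of the second date = 2446235.
|2446235 − 2446071| = 164.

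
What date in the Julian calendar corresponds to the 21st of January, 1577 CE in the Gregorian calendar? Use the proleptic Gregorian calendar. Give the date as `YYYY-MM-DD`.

The Julian–Gregorian offset here is 10 days (Julian trailing).
21 January 1577 Gregorian − 10 days → 11 January 1577 Julian.

1577-01-11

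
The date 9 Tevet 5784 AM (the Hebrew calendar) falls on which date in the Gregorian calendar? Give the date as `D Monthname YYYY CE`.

21 December 2023 CE

Both dates share Julian Day Number 2460300; in the Gregorian calendar that is 21 December 2023 CE.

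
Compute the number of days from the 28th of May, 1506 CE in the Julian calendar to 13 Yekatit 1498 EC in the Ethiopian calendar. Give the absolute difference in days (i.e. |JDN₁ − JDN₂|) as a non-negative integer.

First date → JDN 2271272; second date → JDN 2271162.
The interval is |2271272 − 2271162| = 110 days.

110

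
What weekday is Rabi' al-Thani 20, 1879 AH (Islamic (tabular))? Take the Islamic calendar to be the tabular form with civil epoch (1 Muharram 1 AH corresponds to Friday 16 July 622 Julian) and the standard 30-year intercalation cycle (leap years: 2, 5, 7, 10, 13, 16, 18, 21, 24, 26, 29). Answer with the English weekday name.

Friday

In the Gregorian calendar this is 2 December 2444 (JDN 2614049).
2614049 ≡ 4 (mod 7); counting from Monday = 0 gives Friday.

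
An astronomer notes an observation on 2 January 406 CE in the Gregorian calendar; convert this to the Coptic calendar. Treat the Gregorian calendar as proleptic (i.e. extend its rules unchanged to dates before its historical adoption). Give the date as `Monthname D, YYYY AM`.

Tobi 6, 122 AM

Julian Day Number of the source date = 1869350.
Converting JDN 1869350 to the Coptic calendar gives 6 Tobi 122 AM.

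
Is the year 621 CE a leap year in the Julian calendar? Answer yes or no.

621 mod 4 = 1, so it is a common year in the Julian calendar.

no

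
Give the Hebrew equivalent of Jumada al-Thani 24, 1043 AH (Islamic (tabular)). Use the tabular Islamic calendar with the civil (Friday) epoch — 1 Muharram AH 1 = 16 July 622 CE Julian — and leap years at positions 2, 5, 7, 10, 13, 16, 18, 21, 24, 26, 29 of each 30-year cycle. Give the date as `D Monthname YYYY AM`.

25 Tevet 5394 AM

Both dates share Julian Day Number 2317861; in the Hebrew calendar that is 25 Tevet 5394 AM.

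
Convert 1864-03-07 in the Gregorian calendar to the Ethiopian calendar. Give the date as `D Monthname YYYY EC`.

Julian Day Number of the source date = 2401938.
Converting JDN 2401938 to the Ethiopian calendar gives 29 Yekatit 1856 EC.

29 Yekatit 1856 EC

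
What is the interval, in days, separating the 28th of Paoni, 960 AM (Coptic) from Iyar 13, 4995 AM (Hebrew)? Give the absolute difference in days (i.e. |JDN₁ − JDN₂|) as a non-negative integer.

3338

First date → JDN 2175602; second date → JDN 2172264.
The interval is |2175602 − 2172264| = 3338 days.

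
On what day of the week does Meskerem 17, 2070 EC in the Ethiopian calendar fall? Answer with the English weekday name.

In the Gregorian calendar this is 27 September 2077 (JDN 2479939).
Since JDN mod 7 = 0 (0 = Monday), the day is Monday.

Monday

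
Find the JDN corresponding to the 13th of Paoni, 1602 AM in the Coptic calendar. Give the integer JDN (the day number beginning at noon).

In the Gregorian calendar the same day is 19 June 1886.
JDN 2400001 is 17 November 1858 CE (Gregorian), MJD 0; the target day is +10076 days from there, so JDN = 2410077.

2410077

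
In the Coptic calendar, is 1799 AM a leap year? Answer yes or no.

1799 mod 4 = 3; in the Coptic calendar a year is leap when year mod 4 = 3, so it is a leap year.

yes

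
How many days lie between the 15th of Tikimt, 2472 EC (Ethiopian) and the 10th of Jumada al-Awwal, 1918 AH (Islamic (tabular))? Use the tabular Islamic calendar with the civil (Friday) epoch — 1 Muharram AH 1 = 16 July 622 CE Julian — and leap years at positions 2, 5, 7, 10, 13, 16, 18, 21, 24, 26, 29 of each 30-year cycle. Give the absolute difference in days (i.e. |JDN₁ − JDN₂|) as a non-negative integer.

First date → JDN 2626798; second date → JDN 2627888.
The interval is |2626798 − 2627888| = 1090 days.

1090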